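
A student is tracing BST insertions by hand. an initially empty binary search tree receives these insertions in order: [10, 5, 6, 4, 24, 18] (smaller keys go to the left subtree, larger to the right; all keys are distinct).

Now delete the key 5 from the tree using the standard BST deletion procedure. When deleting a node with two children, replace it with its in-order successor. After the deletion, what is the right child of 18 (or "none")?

Insert 10: tree is empty, so 10 becomes the root.
Insert 5: 5 < 10 → go left. Place as left child of 10.
Insert 6: 6 < 10 → go left; 6 > 5 → go right. Place as right child of 5.
Insert 4: 4 < 10 → go left; 4 < 5 → go left. Place as left child of 5.
Insert 24: 24 > 10 → go right. Place as right child of 10.
Insert 18: 18 > 10 → go right; 18 < 24 → go left. Place as left child of 24.

Delete 5 (two children — replace with in-order successor).
After deletion, 18's right child: none.

none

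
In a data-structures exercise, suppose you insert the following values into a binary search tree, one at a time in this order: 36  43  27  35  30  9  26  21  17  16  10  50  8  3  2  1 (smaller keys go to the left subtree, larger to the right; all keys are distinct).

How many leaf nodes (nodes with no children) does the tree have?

36: root
43: right child of 36 (depth 1)
27: left child of 36 (depth 1)
35: right child of 27 (depth 2)
30: left child of 35 (depth 3)
9: left child of 27 (depth 2)
26: right child of 9 (depth 3)
21: left child of 26 (depth 4)
17: left child of 21 (depth 5)
16: left child of 17 (depth 6)
10: left child of 16 (depth 7)
50: right child of 43 (depth 2)
8: left child of 9 (depth 3)
3: left child of 8 (depth 4)
2: left child of 3 (depth 5)
1: left child of 2 (depth 6)

Leaves: 1, 10, 30, 50 — 4 in total.

4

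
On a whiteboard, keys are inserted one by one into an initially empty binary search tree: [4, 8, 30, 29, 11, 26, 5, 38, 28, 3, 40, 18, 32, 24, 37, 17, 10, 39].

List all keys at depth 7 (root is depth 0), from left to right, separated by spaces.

4: root
8: right child of 4 (depth 1)
30: right child of 8 (depth 2)
29: left child of 30 (depth 3)
11: left child of 29 (depth 4)
26: right child of 11 (depth 5)
5: left child of 8 (depth 2)
38: right child of 30 (depth 3)
28: right child of 26 (depth 6)
3: left child of 4 (depth 1)
40: right child of 38 (depth 4)
18: left child of 26 (depth 6)
32: left child of 38 (depth 4)
24: right child of 18 (depth 7)
37: right child of 32 (depth 5)
17: left child of 18 (depth 7)
10: left child of 11 (depth 5)
39: left child of 40 (depth 5)

17 24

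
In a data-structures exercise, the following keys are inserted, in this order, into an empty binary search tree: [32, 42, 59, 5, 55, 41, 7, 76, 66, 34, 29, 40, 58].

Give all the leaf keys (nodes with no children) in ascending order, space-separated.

32: root
42: right child of 32 (depth 1)
59: right child of 42 (depth 2)
5: left child of 32 (depth 1)
55: left child of 59 (depth 3)
41: left child of 42 (depth 2)
7: right child of 5 (depth 2)
76: right child of 59 (depth 3)
66: left child of 76 (depth 4)
34: left child of 41 (depth 3)
29: right child of 7 (depth 3)
40: right child of 34 (depth 4)
58: right child of 55 (depth 4)

29 40 58 66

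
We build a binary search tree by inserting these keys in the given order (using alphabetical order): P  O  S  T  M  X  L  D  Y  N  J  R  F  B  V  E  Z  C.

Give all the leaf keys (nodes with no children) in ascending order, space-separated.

C E N R V Z

Insert P: tree is empty, so P becomes the root.
Insert O: O < P → go left. Place as left child of P.
Insert S: S > P → go right. Place as right child of P.
Insert T: T > P → go right; T > S → go right. Place as right child of S.
Insert M: M < P → go left; M < O → go left. Place as left child of O.
Insert X: X > P → go right; X > S → go right; X > T → go right. Place as right child of T.
Insert L: L < P → go left; L < O → go left; L < M → go left. Place as left child of M.
Insert D: D < P → go left; D < O → go left; D < M → go left; D < L → go left. Place as left child of L.
Insert Y: Y > P → go right; Y > S → go right; Y > T → go right; Y > X → go right. Place as right child of X.
Insert N: N < P → go left; N < O → go left; N > M → go right. Place as right child of M.
Insert J: J < P → go left; J < O → go left; J < M → go left; J < L → go left; J > D → go right. Place as right child of D.
Insert R: R > P → go right; R < S → go left. Place as left child of S.
Insert F: F < P → go left; F < O → go left; F < M → go left; F < L → go left; F > D → go right; F < J → go left. Place as left child of J.
Insert B: B < P → go left; B < O → go left; B < M → go left; B < L → go left; B < D → go left. Place as left child of D.
Insert V: V > P → go right; V > S → go right; V > T → go right; V < X → go left. Place as left child of X.
Insert E: E < P → go left; E < O → go left; E < M → go left; E < L → go left; E > D → go right; E < J → go left; E < F → go left. Place as left child of F.
Insert Z: Z > P → go right; Z > S → go right; Z > T → go right; Z > X → go right; Z > Y → go right. Place as right child of Y.
Insert C: C < P → go left; C < O → go left; C < M → go left; C < L → go left; C < D → go left; C > B → go right. Place as right child of B.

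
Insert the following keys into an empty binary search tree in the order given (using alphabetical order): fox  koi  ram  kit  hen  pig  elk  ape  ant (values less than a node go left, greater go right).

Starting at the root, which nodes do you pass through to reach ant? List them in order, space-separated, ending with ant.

fox elk ape ant

Insert fox: tree is empty, so fox becomes the root.
Insert koi: koi > fox → go right. Place as right child of fox.
Insert ram: ram > fox → go right; ram > koi → go right. Place as right child of koi.
Insert kit: kit > fox → go right; kit < koi → go left. Place as left child of koi.
Insert hen: hen > fox → go right; hen < koi → go left; hen < kit → go left. Place as left child of kit.
Insert pig: pig > fox → go right; pig > koi → go right; pig < ram → go left. Place as left child of ram.
Insert elk: elk < fox → go left. Place as left child of fox.
Insert ape: ape < fox → go left; ape < elk → go left. Place as left child of elk.
Insert ant: ant < fox → go left; ant < elk → go left; ant < ape → go left. Place as left child of ape.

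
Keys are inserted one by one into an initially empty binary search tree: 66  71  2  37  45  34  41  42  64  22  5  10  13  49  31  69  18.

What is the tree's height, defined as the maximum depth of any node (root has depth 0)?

Insert 66: tree is empty, so 66 becomes the root.
Insert 71: 71 > 66 → go right. Place as right child of 66.
Insert 2: 2 < 66 → go left. Place as left child of 66.
Insert 37: 37 < 66 → go left; 37 > 2 → go right. Place as right child of 2.
Insert 45: 45 < 66 → go left; 45 > 2 → go right; 45 > 37 → go right. Place as right child of 37.
Insert 34: 34 < 66 → go left; 34 > 2 → go right; 34 < 37 → go left. Place as left child of 37.
Insert 41: 41 < 66 → go left; 41 > 2 → go right; 41 > 37 → go right; 41 < 45 → go left. Place as left child of 45.
Insert 42: 42 < 66 → go left; 42 > 2 → go right; 42 > 37 → go right; 42 < 45 → go left; 42 > 41 → go right. Place as right child of 41.
Insert 64: 64 < 66 → go left; 64 > 2 → go right; 64 > 37 → go right; 64 > 45 → go right. Place as right child of 45.
Insert 22: 22 < 66 → go left; 22 > 2 → go right; 22 < 37 → go left; 22 < 34 → go left. Place as left child of 34.
Insert 5: 5 < 66 → go left; 5 > 2 → go right; 5 < 37 → go left; 5 < 34 → go left; 5 < 22 → go left. Place as left child of 22.
Insert 10: 10 < 66 → go left; 10 > 2 → go right; 10 < 37 → go left; 10 < 34 → go left; 10 < 22 → go left; 10 > 5 → go right. Place as right child of 5.
Insert 13: 13 < 66 → go left; 13 > 2 → go right; 13 < 37 → go left; 13 < 34 → go left; 13 < 22 → go left; 13 > 5 → go right; 13 > 10 → go right. Place as right child of 10.
Insert 49: 49 < 66 → go left; 49 > 2 → go right; 49 > 37 → go right; 49 > 45 → go right; 49 < 64 → go left. Place as left child of 64.
Insert 31: 31 < 66 → go left; 31 > 2 → go right; 31 < 37 → go left; 31 < 34 → go left; 31 > 22 → go right. Place as right child of 22.
Insert 69: 69 > 66 → go right; 69 < 71 → go left. Place as left child of 71.
Insert 18: 18 < 66 → go left; 18 > 2 → go right; 18 < 37 → go left; 18 < 34 → go left; 18 < 22 → go left; 18 > 5 → go right; 18 > 10 → go right; 18 > 13 → go right. Place as right child of 13.

The deepest node is 18 at depth 8.

8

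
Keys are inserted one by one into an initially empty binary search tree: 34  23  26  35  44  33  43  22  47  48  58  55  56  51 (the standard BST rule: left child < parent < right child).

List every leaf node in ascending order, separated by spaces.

34: root
23: left child of 34 (depth 1)
26: right child of 23 (depth 2)
35: right child of 34 (depth 1)
44: right child of 35 (depth 2)
33: right child of 26 (depth 3)
43: left child of 44 (depth 3)
22: left child of 23 (depth 2)
47: right child of 44 (depth 3)
48: right child of 47 (depth 4)
58: right child of 48 (depth 5)
55: left child of 58 (depth 6)
56: right child of 55 (depth 7)
51: left child of 55 (depth 7)

22 33 43 51 56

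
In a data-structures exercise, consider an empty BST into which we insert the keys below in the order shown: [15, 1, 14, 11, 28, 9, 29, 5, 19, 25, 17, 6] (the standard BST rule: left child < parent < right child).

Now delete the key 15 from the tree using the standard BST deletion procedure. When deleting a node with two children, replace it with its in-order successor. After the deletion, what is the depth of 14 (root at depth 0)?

15: root
1: left child of 15 (depth 1)
14: right child of 1 (depth 2)
11: left child of 14 (depth 3)
28: right child of 15 (depth 1)
9: left child of 11 (depth 4)
29: right child of 28 (depth 2)
5: left child of 9 (depth 5)
19: left child of 28 (depth 2)
25: right child of 19 (depth 3)
17: left child of 19 (depth 3)
6: right child of 5 (depth 6)

Delete 15 (two children — replace with in-order successor).
After deletion, path to 14: 17 → 1 → 14.

2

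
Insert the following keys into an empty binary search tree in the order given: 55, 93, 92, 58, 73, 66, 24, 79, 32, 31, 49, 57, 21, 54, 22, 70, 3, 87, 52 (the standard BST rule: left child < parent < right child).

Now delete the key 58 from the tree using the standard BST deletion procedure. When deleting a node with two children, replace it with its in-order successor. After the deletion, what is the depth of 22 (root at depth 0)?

3

55: root
93: right child of 55 (depth 1)
92: left child of 93 (depth 2)
58: left child of 92 (depth 3)
73: right child of 58 (depth 4)
66: left child of 73 (depth 5)
24: left child of 55 (depth 1)
79: right child of 73 (depth 5)
32: right child of 24 (depth 2)
31: left child of 32 (depth 3)
49: right child of 32 (depth 3)
57: left child of 58 (depth 4)
21: left child of 24 (depth 2)
54: right child of 49 (depth 4)
22: right child of 21 (depth 3)
70: right child of 66 (depth 6)
3: left child of 21 (depth 3)
87: right child of 79 (depth 6)
52: left child of 54 (depth 5)

Delete 58 (two children — replace with in-order successor).
After deletion, path to 22: 55 → 24 → 21 → 22.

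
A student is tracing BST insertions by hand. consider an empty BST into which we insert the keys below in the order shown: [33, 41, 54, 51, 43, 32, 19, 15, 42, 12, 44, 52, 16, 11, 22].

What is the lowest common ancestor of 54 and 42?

54

33: root
41: right child of 33 (depth 1)
54: right child of 41 (depth 2)
51: left child of 54 (depth 3)
43: left child of 51 (depth 4)
32: left child of 33 (depth 1)
19: left child of 32 (depth 2)
15: left child of 19 (depth 3)
42: left child of 43 (depth 5)
12: left child of 15 (depth 4)
44: right child of 43 (depth 5)
52: right child of 51 (depth 4)
16: right child of 15 (depth 4)
11: left child of 12 (depth 5)
22: right child of 19 (depth 3)

Path to 54: 33 → 41 → 54
Path to 42: 33 → 41 → 54 → 51 → 43 → 42
54 lies on both paths and is an ancestor of the other node.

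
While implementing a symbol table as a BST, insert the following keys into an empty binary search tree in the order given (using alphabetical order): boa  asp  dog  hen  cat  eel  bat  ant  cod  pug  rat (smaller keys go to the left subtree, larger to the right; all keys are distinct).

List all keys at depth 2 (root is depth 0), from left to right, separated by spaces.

Resulting structure (node: left, right):
  boa: L=asp, R=dog
  asp: L=ant, R=bat
  dog: L=cat, R=hen
  hen: L=eel, R=pug
  cat: L=–, R=cod
  eel: L=–, R=–
  bat: L=–, R=–
  ant: L=–, R=–
  cod: L=–, R=–
  pug: L=–, R=rat
  rat: L=–, R=–

ant bat cat hen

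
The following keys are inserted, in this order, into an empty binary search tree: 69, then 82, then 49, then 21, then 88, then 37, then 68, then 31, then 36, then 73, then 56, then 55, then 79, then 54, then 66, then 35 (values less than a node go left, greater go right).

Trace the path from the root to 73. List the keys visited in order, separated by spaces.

69 82 73

Insert 69: tree is empty, so 69 becomes the root.
Insert 82: 82 > 69 → go right. Place as right child of 69.
Insert 49: 49 < 69 → go left. Place as left child of 69.
Insert 21: 21 < 69 → go left; 21 < 49 → go left. Place as left child of 49.
Insert 88: 88 > 69 → go right; 88 > 82 → go right. Place as right child of 82.
Insert 37: 37 < 69 → go left; 37 < 49 → go left; 37 > 21 → go right. Place as right child of 21.
Insert 68: 68 < 69 → go left; 68 > 49 → go right. Place as right child of 49.
Insert 31: 31 < 69 → go left; 31 < 49 → go left; 31 > 21 → go right; 31 < 37 → go left. Place as left child of 37.
Insert 36: 36 < 69 → go left; 36 < 49 → go left; 36 > 21 → go right; 36 < 37 → go left; 36 > 31 → go right. Place as right child of 31.
Insert 73: 73 > 69 → go right; 73 < 82 → go left. Place as left child of 82.
Insert 56: 56 < 69 → go left; 56 > 49 → go right; 56 < 68 → go left. Place as left child of 68.
Insert 55: 55 < 69 → go left; 55 > 49 → go right; 55 < 68 → go left; 55 < 56 → go left. Place as left child of 56.
Insert 79: 79 > 69 → go right; 79 < 82 → go left; 79 > 73 → go right. Place as right child of 73.
Insert 54: 54 < 69 → go left; 54 > 49 → go right; 54 < 68 → go left; 54 < 56 → go left; 54 < 55 → go left. Place as left child of 55.
Insert 66: 66 < 69 → go left; 66 > 49 → go right; 66 < 68 → go left; 66 > 56 → go right. Place as right child of 56.
Insert 35: 35 < 69 → go left; 35 < 49 → go left; 35 > 21 → go right; 35 < 37 → go left; 35 > 31 → go right; 35 < 36 → go left. Place as left child of 36.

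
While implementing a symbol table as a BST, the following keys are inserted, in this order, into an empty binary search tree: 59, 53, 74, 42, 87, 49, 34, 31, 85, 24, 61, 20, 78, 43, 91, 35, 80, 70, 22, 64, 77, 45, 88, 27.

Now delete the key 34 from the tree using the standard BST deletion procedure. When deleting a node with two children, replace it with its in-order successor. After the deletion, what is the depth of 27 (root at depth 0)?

6

Resulting structure (node: left, right):
  59: L=53, R=74
  53: L=42, R=–
  74: L=61, R=87
  42: L=34, R=49
  87: L=85, R=91
  49: L=43, R=–
  34: L=31, R=35
  31: L=24, R=–
  85: L=78, R=–
  24: L=20, R=27
  61: L=–, R=70
  20: L=–, R=22
  78: L=77, R=80
  43: L=–, R=45
  91: L=88, R=–
  35: L=–, R=–
  80: L=–, R=–
  70: L=64, R=–
  22: L=–, R=–
  64: L=–, R=–
  77: L=–, R=–
  45: L=–, R=–
  88: L=–, R=–
  27: L=–, R=–

Delete 34 (two children — replace with in-order successor).
After deletion, path to 27: 59 → 53 → 42 → 35 → 31 → 24 → 27.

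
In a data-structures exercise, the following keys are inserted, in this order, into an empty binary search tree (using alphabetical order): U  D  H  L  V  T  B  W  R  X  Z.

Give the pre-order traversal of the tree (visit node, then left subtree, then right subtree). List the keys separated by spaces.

U: root
D: left child of U (depth 1)
H: right child of D (depth 2)
L: right child of H (depth 3)
V: right child of U (depth 1)
T: right child of L (depth 4)
B: left child of D (depth 2)
W: right child of V (depth 2)
R: left child of T (depth 5)
X: right child of W (depth 3)
Z: right child of X (depth 4)

U D B H L T R V W X Z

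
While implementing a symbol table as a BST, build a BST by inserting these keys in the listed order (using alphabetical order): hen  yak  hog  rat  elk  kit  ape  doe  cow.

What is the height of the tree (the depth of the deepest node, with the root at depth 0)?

Insert hen: tree is empty, so hen becomes the root.
Insert yak: yak > hen → go right. Place as right child of hen.
Insert hog: hog > hen → go right; hog < yak → go left. Place as left child of yak.
Insert rat: rat > hen → go right; rat < yak → go left; rat > hog → go right. Place as right child of hog.
Insert elk: elk < hen → go left. Place as left child of hen.
Insert kit: kit > hen → go right; kit < yak → go left; kit > hog → go right; kit < rat → go left. Place as left child of rat.
Insert ape: ape < hen → go left; ape < elk → go left. Place as left child of elk.
Insert doe: doe < hen → go left; doe < elk → go left; doe > ape → go right. Place as right child of ape.
Insert cow: cow < hen → go left; cow < elk → go left; cow > ape → go right; cow < doe → go left. Place as left child of doe.

The deepest node is kit at depth 4.

4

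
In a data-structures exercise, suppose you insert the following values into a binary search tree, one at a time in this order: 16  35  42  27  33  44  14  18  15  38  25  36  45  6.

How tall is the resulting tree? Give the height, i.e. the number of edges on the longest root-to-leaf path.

16: root
35: right child of 16 (depth 1)
42: right child of 35 (depth 2)
27: left child of 35 (depth 2)
33: right child of 27 (depth 3)
44: right child of 42 (depth 3)
14: left child of 16 (depth 1)
18: left child of 27 (depth 3)
15: right child of 14 (depth 2)
38: left child of 42 (depth 3)
25: right child of 18 (depth 4)
36: left child of 38 (depth 4)
45: right child of 44 (depth 4)
6: left child of 14 (depth 2)

The deepest node is 25 at depth 4.

4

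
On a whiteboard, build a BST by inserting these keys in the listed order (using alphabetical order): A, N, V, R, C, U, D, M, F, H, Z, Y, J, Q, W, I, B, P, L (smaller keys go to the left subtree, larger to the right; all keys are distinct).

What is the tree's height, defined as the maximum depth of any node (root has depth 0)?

8

Resulting structure (node: left, right):
  A: L=–, R=N
  N: L=C, R=V
  V: L=R, R=Z
  R: L=Q, R=U
  C: L=B, R=D
  U: L=–, R=–
  D: L=–, R=M
  M: L=F, R=–
  F: L=–, R=H
  H: L=–, R=J
  Z: L=Y, R=–
  Y: L=W, R=–
  J: L=I, R=L
  Q: L=P, R=–
  W: L=–, R=–
  I: L=–, R=–
  B: L=–, R=–
  P: L=–, R=–
  L: L=–, R=–

The deepest node is I at depth 8.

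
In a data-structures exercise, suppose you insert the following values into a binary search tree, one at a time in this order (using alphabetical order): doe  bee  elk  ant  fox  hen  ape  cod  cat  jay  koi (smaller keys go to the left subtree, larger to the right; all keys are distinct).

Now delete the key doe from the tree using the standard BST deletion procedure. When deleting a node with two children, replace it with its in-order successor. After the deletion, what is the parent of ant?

bee

doe: root
bee: left child of doe (depth 1)
elk: right child of doe (depth 1)
ant: left child of bee (depth 2)
fox: right child of elk (depth 2)
hen: right child of fox (depth 3)
ape: right child of ant (depth 3)
cod: right child of bee (depth 2)
cat: left child of cod (depth 3)
jay: right child of hen (depth 4)
koi: right child of jay (depth 5)

Delete doe (two children — replace with in-order successor).
After deletion, ant's parent is bee.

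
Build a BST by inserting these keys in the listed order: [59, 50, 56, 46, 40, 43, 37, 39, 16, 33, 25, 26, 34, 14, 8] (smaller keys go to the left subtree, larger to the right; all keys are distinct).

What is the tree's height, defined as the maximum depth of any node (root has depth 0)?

8

Insert 59: tree is empty, so 59 becomes the root.
Insert 50: 50 < 59 → go left. Place as left child of 59.
Insert 56: 56 < 59 → go left; 56 > 50 → go right. Place as right child of 50.
Insert 46: 46 < 59 → go left; 46 < 50 → go left. Place as left child of 50.
Insert 40: 40 < 59 → go left; 40 < 50 → go left; 40 < 46 → go left. Place as left child of 46.
Insert 43: 43 < 59 → go left; 43 < 50 → go left; 43 < 46 → go left; 43 > 40 → go right. Place as right child of 40.
Insert 37: 37 < 59 → go left; 37 < 50 → go left; 37 < 46 → go left; 37 < 40 → go left. Place as left child of 40.
Insert 39: 39 < 59 → go left; 39 < 50 → go left; 39 < 46 → go left; 39 < 40 → go left; 39 > 37 → go right. Place as right child of 37.
Insert 16: 16 < 59 → go left; 16 < 50 → go left; 16 < 46 → go left; 16 < 40 → go left; 16 < 37 → go left. Place as left child of 37.
Insert 33: 33 < 59 → go left; 33 < 50 → go left; 33 < 46 → go left; 33 < 40 → go left; 33 < 37 → go left; 33 > 16 → go right. Place as right child of 16.
Insert 25: 25 < 59 → go left; 25 < 50 → go left; 25 < 46 → go left; 25 < 40 → go left; 25 < 37 → go left; 25 > 16 → go right; 25 < 33 → go left. Place as left child of 33.
Insert 26: 26 < 59 → go left; 26 < 50 → go left; 26 < 46 → go left; 26 < 40 → go left; 26 < 37 → go left; 26 > 16 → go right; 26 < 33 → go left; 26 > 25 → go right. Place as right child of 25.
Insert 34: 34 < 59 → go left; 34 < 50 → go left; 34 < 46 → go left; 34 < 40 → go left; 34 < 37 → go left; 34 > 16 → go right; 34 > 33 → go right. Place as right child of 33.
Insert 14: 14 < 59 → go left; 14 < 50 → go left; 14 < 46 → go left; 14 < 40 → go left; 14 < 37 → go left; 14 < 16 → go left. Place as left child of 16.
Insert 8: 8 < 59 → go left; 8 < 50 → go left; 8 < 46 → go left; 8 < 40 → go left; 8 < 37 → go left; 8 < 16 → go left; 8 < 14 → go left. Place as left child of 14.

The deepest node is 26 at depth 8.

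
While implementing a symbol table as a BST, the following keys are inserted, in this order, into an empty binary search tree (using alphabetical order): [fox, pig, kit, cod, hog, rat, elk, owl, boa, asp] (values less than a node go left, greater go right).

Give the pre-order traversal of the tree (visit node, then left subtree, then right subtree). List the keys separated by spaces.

fox cod boa asp elk pig kit hog owl rat

Resulting structure (node: left, right):
  fox: L=cod, R=pig
  pig: L=kit, R=rat
  kit: L=hog, R=owl
  cod: L=boa, R=elk
  hog: L=–, R=–
  rat: L=–, R=–
  elk: L=–, R=–
  owl: L=–, R=–
  boa: L=asp, R=–
  asp: L=–, R=–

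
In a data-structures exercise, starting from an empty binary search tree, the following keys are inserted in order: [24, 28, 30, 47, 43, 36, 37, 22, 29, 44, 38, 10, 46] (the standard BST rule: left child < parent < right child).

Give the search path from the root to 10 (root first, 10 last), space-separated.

24: root
28: right child of 24 (depth 1)
30: right child of 28 (depth 2)
47: right child of 30 (depth 3)
43: left child of 47 (depth 4)
36: left child of 43 (depth 5)
37: right child of 36 (depth 6)
22: left child of 24 (depth 1)
29: left child of 30 (depth 3)
44: right child of 43 (depth 5)
38: right child of 37 (depth 7)
10: left child of 22 (depth 2)
46: right child of 44 (depth 6)

24 22 10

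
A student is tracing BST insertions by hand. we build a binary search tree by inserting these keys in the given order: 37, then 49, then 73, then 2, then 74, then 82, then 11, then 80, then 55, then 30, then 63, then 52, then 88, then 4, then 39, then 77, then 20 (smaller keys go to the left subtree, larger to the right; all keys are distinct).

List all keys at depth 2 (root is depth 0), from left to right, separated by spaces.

37: root
49: right child of 37 (depth 1)
73: right child of 49 (depth 2)
2: left child of 37 (depth 1)
74: right child of 73 (depth 3)
82: right child of 74 (depth 4)
11: right child of 2 (depth 2)
80: left child of 82 (depth 5)
55: left child of 73 (depth 3)
30: right child of 11 (depth 3)
63: right child of 55 (depth 4)
52: left child of 55 (depth 4)
88: right child of 82 (depth 5)
4: left child of 11 (depth 3)
39: left child of 49 (depth 2)
77: left child of 80 (depth 6)
20: left child of 30 (depth 4)

11 39 73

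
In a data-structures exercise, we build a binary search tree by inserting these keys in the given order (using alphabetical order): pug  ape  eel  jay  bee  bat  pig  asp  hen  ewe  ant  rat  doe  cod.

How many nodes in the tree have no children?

6

Resulting structure (node: left, right):
  pug: L=ape, R=rat
  ape: L=ant, R=eel
  eel: L=bee, R=jay
  jay: L=hen, R=pig
  bee: L=bat, R=doe
  bat: L=asp, R=–
  pig: L=–, R=–
  asp: L=–, R=–
  hen: L=ewe, R=–
  ewe: L=–, R=–
  ant: L=–, R=–
  rat: L=–, R=–
  doe: L=cod, R=–
  cod: L=–, R=–

Leaves: ant, asp, cod, ewe, pig, rat — 6 in total.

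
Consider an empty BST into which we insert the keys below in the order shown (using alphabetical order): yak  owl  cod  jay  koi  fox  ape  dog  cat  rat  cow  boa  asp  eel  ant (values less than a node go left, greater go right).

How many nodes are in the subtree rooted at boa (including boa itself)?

yak: root
owl: left child of yak (depth 1)
cod: left child of owl (depth 2)
jay: right child of cod (depth 3)
koi: right child of jay (depth 4)
fox: left child of jay (depth 4)
ape: left child of cod (depth 3)
dog: left child of fox (depth 5)
cat: right child of ape (depth 4)
rat: right child of owl (depth 2)
cow: left child of dog (depth 6)
boa: left child of cat (depth 5)
asp: left child of boa (depth 6)
eel: right child of dog (depth 6)
ant: left child of ape (depth 4)

Subtree rooted at boa contains: boa, asp — 2 nodes.

2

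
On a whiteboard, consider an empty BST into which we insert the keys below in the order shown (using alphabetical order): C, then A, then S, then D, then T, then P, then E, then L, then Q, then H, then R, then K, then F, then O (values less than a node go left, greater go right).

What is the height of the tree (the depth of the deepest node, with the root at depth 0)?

Resulting structure (node: left, right):
  C: L=A, R=S
  A: L=–, R=–
  S: L=D, R=T
  D: L=–, R=P
  T: L=–, R=–
  P: L=E, R=Q
  E: L=–, R=L
  L: L=H, R=O
  Q: L=–, R=R
  H: L=F, R=K
  R: L=–, R=–
  K: L=–, R=–
  F: L=–, R=–
  O: L=–, R=–

The deepest node is K at depth 7.

7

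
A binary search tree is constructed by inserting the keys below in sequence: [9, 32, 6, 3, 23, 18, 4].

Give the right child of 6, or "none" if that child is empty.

none

Insert 9: tree is empty, so 9 becomes the root.
Insert 32: 32 > 9 → go right. Place as right child of 9.
Insert 6: 6 < 9 → go left. Place as left child of 9.
Insert 3: 3 < 9 → go left; 3 < 6 → go left. Place as left child of 6.
Insert 23: 23 > 9 → go right; 23 < 32 → go left. Place as left child of 32.
Insert 18: 18 > 9 → go right; 18 < 32 → go left; 18 < 23 → go left. Place as left child of 23.
Insert 4: 4 < 9 → go left; 4 < 6 → go left; 4 > 3 → go right. Place as right child of 3.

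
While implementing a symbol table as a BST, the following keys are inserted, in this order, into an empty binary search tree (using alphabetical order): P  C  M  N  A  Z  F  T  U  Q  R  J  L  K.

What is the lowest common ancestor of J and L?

J

Insert P: tree is empty, so P becomes the root.
Insert C: C < P → go left. Place as left child of P.
Insert M: M < P → go left; M > C → go right. Place as right child of C.
Insert N: N < P → go left; N > C → go right; N > M → go right. Place as right child of M.
Insert A: A < P → go left; A < C → go left. Place as left child of C.
Insert Z: Z > P → go right. Place as right child of P.
Insert F: F < P → go left; F > C → go right; F < M → go left. Place as left child of M.
Insert T: T > P → go right; T < Z → go left. Place as left child of Z.
Insert U: U > P → go right; U < Z → go left; U > T → go right. Place as right child of T.
Insert Q: Q > P → go right; Q < Z → go left; Q < T → go left. Place as left child of T.
Insert R: R > P → go right; R < Z → go left; R < T → go left; R > Q → go right. Place as right child of Q.
Insert J: J < P → go left; J > C → go right; J < M → go left; J > F → go right. Place as right child of F.
Insert L: L < P → go left; L > C → go right; L < M → go left; L > F → go right; L > J → go right. Place as right child of J.
Insert K: K < P → go left; K > C → go right; K < M → go left; K > F → go right; K > J → go right; K < L → go left. Place as left child of L.

Path to J: P → C → M → F → J
Path to L: P → C → M → F → J → L
J lies on both paths and is an ancestor of the other node.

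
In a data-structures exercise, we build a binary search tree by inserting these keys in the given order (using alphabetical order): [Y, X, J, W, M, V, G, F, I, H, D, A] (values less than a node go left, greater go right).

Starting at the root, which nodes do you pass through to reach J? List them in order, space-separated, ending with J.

Y X J

Y: root
X: left child of Y (depth 1)
J: left child of X (depth 2)
W: right child of J (depth 3)
M: left child of W (depth 4)
V: right child of M (depth 5)
G: left child of J (depth 3)
F: left child of G (depth 4)
I: right child of G (depth 4)
H: left child of I (depth 5)
D: left child of F (depth 5)
A: left child of D (depth 6)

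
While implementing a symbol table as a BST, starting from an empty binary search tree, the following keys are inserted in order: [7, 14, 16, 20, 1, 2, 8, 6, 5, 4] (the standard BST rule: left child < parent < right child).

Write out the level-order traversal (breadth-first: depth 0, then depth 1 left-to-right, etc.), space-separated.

7 1 14 2 8 16 6 20 5 4

Resulting structure (node: left, right):
  7: L=1, R=14
  14: L=8, R=16
  16: L=–, R=20
  20: L=–, R=–
  1: L=–, R=2
  2: L=–, R=6
  8: L=–, R=–
  6: L=5, R=–
  5: L=4, R=–
  4: L=–, R=–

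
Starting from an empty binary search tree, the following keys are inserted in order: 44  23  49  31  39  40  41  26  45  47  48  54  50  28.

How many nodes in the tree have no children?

Insert 44: tree is empty, so 44 becomes the root.
Insert 23: 23 < 44 → go left. Place as left child of 44.
Insert 49: 49 > 44 → go right. Place as right child of 44.
Insert 31: 31 < 44 → go left; 31 > 23 → go right. Place as right child of 23.
Insert 39: 39 < 44 → go left; 39 > 23 → go right; 39 > 31 → go right. Place as right child of 31.
Insert 40: 40 < 44 → go left; 40 > 23 → go right; 40 > 31 → go right; 40 > 39 → go right. Place as right child of 39.
Insert 41: 41 < 44 → go left; 41 > 23 → go right; 41 > 31 → go right; 41 > 39 → go right; 41 > 40 → go right. Place as right child of 40.
Insert 26: 26 < 44 → go left; 26 > 23 → go right; 26 < 31 → go left. Place as left child of 31.
Insert 45: 45 > 44 → go right; 45 < 49 → go left. Place as left child of 49.
Insert 47: 47 > 44 → go right; 47 < 49 → go left; 47 > 45 → go right. Place as right child of 45.
Insert 48: 48 > 44 → go right; 48 < 49 → go left; 48 > 45 → go right; 48 > 47 → go right. Place as right child of 47.
Insert 54: 54 > 44 → go right; 54 > 49 → go right. Place as right child of 49.
Insert 50: 50 > 44 → go right; 50 > 49 → go right; 50 < 54 → go left. Place as left child of 54.
Insert 28: 28 < 44 → go left; 28 > 23 → go right; 28 < 31 → go left; 28 > 26 → go right. Place as right child of 26.

Leaves: 28, 41, 48, 50 — 4 in total.

4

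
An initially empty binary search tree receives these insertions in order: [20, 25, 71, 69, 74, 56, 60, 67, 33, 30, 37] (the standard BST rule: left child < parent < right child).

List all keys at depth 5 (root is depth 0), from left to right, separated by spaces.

33 60

20: root
25: right child of 20 (depth 1)
71: right child of 25 (depth 2)
69: left child of 71 (depth 3)
74: right child of 71 (depth 3)
56: left child of 69 (depth 4)
60: right child of 56 (depth 5)
67: right child of 60 (depth 6)
33: left child of 56 (depth 5)
30: left child of 33 (depth 6)
37: right child of 33 (depth 6)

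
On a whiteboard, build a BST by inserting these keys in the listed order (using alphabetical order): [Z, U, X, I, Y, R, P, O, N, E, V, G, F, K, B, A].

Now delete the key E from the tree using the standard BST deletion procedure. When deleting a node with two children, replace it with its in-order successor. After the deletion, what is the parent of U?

Resulting structure (node: left, right):
  Z: L=U, R=–
  U: L=I, R=X
  X: L=V, R=Y
  I: L=E, R=R
  Y: L=–, R=–
  R: L=P, R=–
  P: L=O, R=–
  O: L=N, R=–
  N: L=K, R=–
  E: L=B, R=G
  V: L=–, R=–
  G: L=F, R=–
  F: L=–, R=–
  K: L=–, R=–
  B: L=A, R=–
  A: L=–, R=–

Delete E (two children — replace with in-order successor).
After deletion, U's parent is Z.

Z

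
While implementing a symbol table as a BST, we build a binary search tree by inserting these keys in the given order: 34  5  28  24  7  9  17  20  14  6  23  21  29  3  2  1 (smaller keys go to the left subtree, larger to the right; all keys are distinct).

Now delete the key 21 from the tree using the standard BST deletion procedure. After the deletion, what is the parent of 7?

Resulting structure (node: left, right):
  34: L=5, R=–
  5: L=3, R=28
  28: L=24, R=29
  24: L=7, R=–
  7: L=6, R=9
  9: L=–, R=17
  17: L=14, R=20
  20: L=–, R=23
  14: L=–, R=–
  6: L=–, R=–
  23: L=21, R=–
  21: L=–, R=–
  29: L=–, R=–
  3: L=2, R=–
  2: L=1, R=–
  1: L=–, R=–

Delete 21 (at most one child — splice it out).
After deletion, 7's parent is 24.

24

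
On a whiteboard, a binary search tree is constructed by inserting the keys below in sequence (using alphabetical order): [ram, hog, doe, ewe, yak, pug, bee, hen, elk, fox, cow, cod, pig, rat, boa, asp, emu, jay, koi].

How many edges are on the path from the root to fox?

ram: root
hog: left child of ram (depth 1)
doe: left child of hog (depth 2)
ewe: right child of doe (depth 3)
yak: right child of ram (depth 1)
pug: right child of hog (depth 2)
bee: left child of doe (depth 3)
hen: right child of ewe (depth 4)
elk: left child of ewe (depth 4)
fox: left child of hen (depth 5)
cow: right child of bee (depth 4)
cod: left child of cow (depth 5)
pig: left child of pug (depth 3)
rat: left child of yak (depth 2)
boa: left child of cod (depth 6)
asp: left child of bee (depth 4)
emu: right child of elk (depth 5)
jay: left child of pig (depth 4)
koi: right child of jay (depth 5)

Path to fox: ram → hog → doe → ewe → hen → fox, which is 5 edges.

5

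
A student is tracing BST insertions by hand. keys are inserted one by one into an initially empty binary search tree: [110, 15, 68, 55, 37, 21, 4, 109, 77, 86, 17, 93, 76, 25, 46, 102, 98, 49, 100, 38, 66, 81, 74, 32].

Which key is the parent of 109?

68

110: root
15: left child of 110 (depth 1)
68: right child of 15 (depth 2)
55: left child of 68 (depth 3)
37: left child of 55 (depth 4)
21: left child of 37 (depth 5)
4: left child of 15 (depth 2)
109: right child of 68 (depth 3)
77: left child of 109 (depth 4)
86: right child of 77 (depth 5)
17: left child of 21 (depth 6)
93: right child of 86 (depth 6)
76: left child of 77 (depth 5)
25: right child of 21 (depth 6)
46: right child of 37 (depth 5)
102: right child of 93 (depth 7)
98: left child of 102 (depth 8)
49: right child of 46 (depth 6)
100: right child of 98 (depth 9)
38: left child of 46 (depth 6)
66: right child of 55 (depth 4)
81: left child of 86 (depth 6)
74: left child of 76 (depth 6)
32: right child of 25 (depth 7)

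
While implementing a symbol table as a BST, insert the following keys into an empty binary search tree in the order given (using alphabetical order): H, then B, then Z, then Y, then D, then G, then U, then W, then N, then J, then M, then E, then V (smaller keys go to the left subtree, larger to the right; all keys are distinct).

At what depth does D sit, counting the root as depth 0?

2

Insert H: tree is empty, so H becomes the root.
Insert B: B < H → go left. Place as left child of H.
Insert Z: Z > H → go right. Place as right child of H.
Insert Y: Y > H → go right; Y < Z → go left. Place as left child of Z.
Insert D: D < H → go left; D > B → go right. Place as right child of B.
Insert G: G < H → go left; G > B → go right; G > D → go right. Place as right child of D.
Insert U: U > H → go right; U < Z → go left; U < Y → go left. Place as left child of Y.
Insert W: W > H → go right; W < Z → go left; W < Y → go left; W > U → go right. Place as right child of U.
Insert N: N > H → go right; N < Z → go left; N < Y → go left; N < U → go left. Place as left child of U.
Insert J: J > H → go right; J < Z → go left; J < Y → go left; J < U → go left; J < N → go left. Place as left child of N.
Insert M: M > H → go right; M < Z → go left; M < Y → go left; M < U → go left; M < N → go left; M > J → go right. Place as right child of J.
Insert E: E < H → go left; E > B → go right; E > D → go right; E < G → go left. Place as left child of G.
Insert V: V > H → go right; V < Z → go left; V < Y → go left; V > U → go right; V < W → go left. Place as left child of W.

Path to D: H → B → D, which is 2 edges.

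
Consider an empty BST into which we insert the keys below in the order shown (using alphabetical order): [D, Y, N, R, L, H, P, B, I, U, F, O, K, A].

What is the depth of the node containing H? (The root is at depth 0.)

4

D: root
Y: right child of D (depth 1)
N: left child of Y (depth 2)
R: right child of N (depth 3)
L: left child of N (depth 3)
H: left child of L (depth 4)
P: left child of R (depth 4)
B: left child of D (depth 1)
I: right child of H (depth 5)
U: right child of R (depth 4)
F: left child of H (depth 5)
O: left child of P (depth 5)
K: right child of I (depth 6)
A: left child of B (depth 2)

Path to H: D → Y → N → L → H, which is 4 edges.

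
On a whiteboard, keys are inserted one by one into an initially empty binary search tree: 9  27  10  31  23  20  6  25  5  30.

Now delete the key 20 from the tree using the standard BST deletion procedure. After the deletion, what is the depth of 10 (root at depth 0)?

2

9: root
27: right child of 9 (depth 1)
10: left child of 27 (depth 2)
31: right child of 27 (depth 2)
23: right child of 10 (depth 3)
20: left child of 23 (depth 4)
6: left child of 9 (depth 1)
25: right child of 23 (depth 4)
5: left child of 6 (depth 2)
30: left child of 31 (depth 3)

Delete 20 (at most one child — splice it out).
After deletion, path to 10: 9 → 27 → 10.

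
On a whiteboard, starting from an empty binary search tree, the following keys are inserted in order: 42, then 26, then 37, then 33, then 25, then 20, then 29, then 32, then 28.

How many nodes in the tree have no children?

Insert 42: tree is empty, so 42 becomes the root.
Insert 26: 26 < 42 → go left. Place as left child of 42.
Insert 37: 37 < 42 → go left; 37 > 26 → go right. Place as right child of 26.
Insert 33: 33 < 42 → go left; 33 > 26 → go right; 33 < 37 → go left. Place as left child of 37.
Insert 25: 25 < 42 → go left; 25 < 26 → go left. Place as left child of 26.
Insert 20: 20 < 42 → go left; 20 < 26 → go left; 20 < 25 → go left. Place as left child of 25.
Insert 29: 29 < 42 → go left; 29 > 26 → go right; 29 < 37 → go left; 29 < 33 → go left. Place as left child of 33.
Insert 32: 32 < 42 → go left; 32 > 26 → go right; 32 < 37 → go left; 32 < 33 → go left; 32 > 29 → go right. Place as right child of 29.
Insert 28: 28 < 42 → go left; 28 > 26 → go right; 28 < 37 → go left; 28 < 33 → go left; 28 < 29 → go left. Place as left child of 29.

Leaves: 20, 28, 32 — 3 in total.

3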